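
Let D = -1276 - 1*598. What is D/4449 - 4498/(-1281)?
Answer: 5870336/1899723 ≈ 3.0901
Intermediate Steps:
D = -1874 (D = -1276 - 598 = -1874)
D/4449 - 4498/(-1281) = -1874/4449 - 4498/(-1281) = -1874*1/4449 - 4498*(-1/1281) = -1874/4449 + 4498/1281 = 5870336/1899723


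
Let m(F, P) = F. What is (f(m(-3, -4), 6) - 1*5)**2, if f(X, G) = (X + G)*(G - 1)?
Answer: 100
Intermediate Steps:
f(X, G) = (-1 + G)*(G + X) (f(X, G) = (G + X)*(-1 + G) = (-1 + G)*(G + X))
(f(m(-3, -4), 6) - 1*5)**2 = ((6**2 - 1*6 - 1*(-3) + 6*(-3)) - 1*5)**2 = ((36 - 6 + 3 - 18) - 5)**2 = (15 - 5)**2 = 10**2 = 100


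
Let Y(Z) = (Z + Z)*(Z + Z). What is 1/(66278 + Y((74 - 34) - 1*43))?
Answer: 1/66314 ≈ 1.5080e-5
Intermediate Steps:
Y(Z) = 4*Z² (Y(Z) = (2*Z)*(2*Z) = 4*Z²)
1/(66278 + Y((74 - 34) - 1*43)) = 1/(66278 + 4*((74 - 34) - 1*43)²) = 1/(66278 + 4*(40 - 43)²) = 1/(66278 + 4*(-3)²) = 1/(66278 + 4*9) = 1/(66278 + 36) = 1/66314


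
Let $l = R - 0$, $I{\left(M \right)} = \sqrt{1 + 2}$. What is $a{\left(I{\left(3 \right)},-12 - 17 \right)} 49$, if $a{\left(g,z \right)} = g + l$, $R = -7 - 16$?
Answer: $-1127 + 49 \sqrt{3} \approx -1042.1$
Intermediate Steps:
$R = -23$
$I{\left(M \right)} = \sqrt{3}$
$l = -23$ ($l = -23 - 0 = -23 + 0 = -23$)
$a{\left(g,z \right)} = -23 + g$ ($a{\left(g,z \right)} = g - 23 = -23 + g$)
$a{\left(I{\left(3 \right)},-12 - 17 \right)} 49 = \left(-23 + \sqrt{3}\right) 49 = -1127 + 49 \sqrt{3}$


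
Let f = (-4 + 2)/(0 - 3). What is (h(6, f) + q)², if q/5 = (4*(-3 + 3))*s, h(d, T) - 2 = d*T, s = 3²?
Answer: 36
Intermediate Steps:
s = 9
f = ⅔ (f = -2/(-3) = -2*(-⅓) = ⅔ ≈ 0.66667)
h(d, T) = 2 + T*d (h(d, T) = 2 + d*T = 2 + T*d)
q = 0 (q = 5*((4*(-3 + 3))*9) = 5*((4*0)*9) = 5*(0*9) = 5*0 = 0)
(h(6, f) + q)² = ((2 + (⅔)*6) + 0)² = ((2 + 4) + 0)² = (6 + 0)² = 6² = 36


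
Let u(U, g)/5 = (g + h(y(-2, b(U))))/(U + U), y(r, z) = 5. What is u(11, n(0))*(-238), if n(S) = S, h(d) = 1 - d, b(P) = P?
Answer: 2380/11 ≈ 216.36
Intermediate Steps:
u(U, g) = 5*(-4 + g)/(2*U) (u(U, g) = 5*((g + (1 - 1*5))/(U + U)) = 5*((g + (1 - 5))/((2*U))) = 5*((g - 4)*(1/(2*U))) = 5*((-4 + g)*(1/(2*U))) = 5*((-4 + g)/(2*U)) = 5*(-4 + g)/(2*U))
u(11, n(0))*(-238) = ((5/2)*(-4 + 0)/11)*(-238) = ((5/2)*(1/11)*(-4))*(-238) = -10/11*(-238) = 2380/11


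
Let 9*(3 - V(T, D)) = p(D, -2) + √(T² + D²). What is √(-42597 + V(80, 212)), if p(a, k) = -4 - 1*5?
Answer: √(-383337 - 4*√3209)/3 ≈ 206.44*I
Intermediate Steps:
p(a, k) = -9 (p(a, k) = -4 - 5 = -9)
V(T, D) = 4 - √(D² + T²)/9 (V(T, D) = 3 - (-9 + √(T² + D²))/9 = 3 - (-9 + √(D² + T²))/9 = 3 + (1 - √(D² + T²)/9) = 4 - √(D² + T²)/9)
√(-42597 + V(80, 212)) = √(-42597 + (4 - √(212² + 80²)/9)) = √(-42597 + (4 - √(44944 + 6400)/9)) = √(-42597 + (4 - 4*√3209/9)) = √(-42593 - 4*√3209/9)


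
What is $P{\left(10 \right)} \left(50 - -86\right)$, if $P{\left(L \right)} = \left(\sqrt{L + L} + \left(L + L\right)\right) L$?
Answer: $27200 + 2720 \sqrt{5} \approx 33282.0$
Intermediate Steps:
$P{\left(L \right)} = L \left(2 L + \sqrt{2} \sqrt{L}\right)$ ($P{\left(L \right)} = \left(\sqrt{2 L} + 2 L\right) L = \left(\sqrt{2} \sqrt{L} + 2 L\right) L = \left(2 L + \sqrt{2} \sqrt{L}\right) L = L \left(2 L + \sqrt{2} \sqrt{L}\right)$)
$P{\left(10 \right)} \left(50 - -86\right) = \left(2 \cdot 10^{2} + \sqrt{2} \cdot 10^{\frac{3}{2}}\right) \left(50 - -86\right) = \left(2 \cdot 100 + \sqrt{2} \cdot 10 \sqrt{10}\right) \left(50 + 86\right) = \left(200 + 20 \sqrt{5}\right) 136 = 27200 + 2720 \sqrt{5}$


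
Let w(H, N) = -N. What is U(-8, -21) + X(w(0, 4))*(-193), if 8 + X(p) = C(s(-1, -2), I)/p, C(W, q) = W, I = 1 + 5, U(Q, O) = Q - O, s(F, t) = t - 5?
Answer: 4877/4 ≈ 1219.3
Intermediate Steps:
s(F, t) = -5 + t
I = 6
X(p) = -8 - 7/p (X(p) = -8 + (-5 - 2)/p = -8 - 7/p)
U(-8, -21) + X(w(0, 4))*(-193) = (-8 - 1*(-21)) + (-8 - 7/((-1*4)))*(-193) = (-8 + 21) + (-8 - 7/(-4))*(-193) = 13 + (-8 - 7*(-¼))*(-193) = 13 + (-8 + 7/4)*(-193) = 13 - 25/4*(-193) = 13 + 4825/4 = 4877/4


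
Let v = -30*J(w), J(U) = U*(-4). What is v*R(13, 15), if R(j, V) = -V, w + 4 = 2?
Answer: 3600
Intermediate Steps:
w = -2 (w = -4 + 2 = -2)
J(U) = -4*U
v = -240 (v = -(-120)*(-2) = -30*8 = -240)
v*R(13, 15) = -(-240)*15 = -240*(-15) = 3600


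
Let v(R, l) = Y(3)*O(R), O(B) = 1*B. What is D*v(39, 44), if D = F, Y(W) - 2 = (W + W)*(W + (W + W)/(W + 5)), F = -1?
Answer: -1911/2 ≈ -955.50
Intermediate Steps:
O(B) = B
Y(W) = 2 + 2*W*(W + 2*W/(5 + W)) (Y(W) = 2 + (W + W)*(W + (W + W)/(W + 5)) = 2 + (2*W)*(W + (2*W)/(5 + W)) = 2 + (2*W)*(W + 2*W/(5 + W)) = 2 + 2*W*(W + 2*W/(5 + W)))
v(R, l) = 49*R/2 (v(R, l) = (2*(5 + 3 + 3**3 + 7*3**2)/(5 + 3))*R = (2*(5 + 3 + 27 + 7*9)/8)*R = (2*(1/8)*(5 + 3 + 27 + 63))*R = (2*(1/8)*98)*R = 49*R/2)
D = -1
D*v(39, 44) = -49*39/2 = -1*1911/2 = -1911/2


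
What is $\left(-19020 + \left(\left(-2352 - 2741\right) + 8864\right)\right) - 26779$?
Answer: $-42028$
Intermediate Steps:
$\left(-19020 + \left(\left(-2352 - 2741\right) + 8864\right)\right) - 26779 = \left(-19020 + \left(-5093 + 8864\right)\right) - 26779 = \left(-19020 + 3771\right) - 26779 = -15249 - 26779 = -42028$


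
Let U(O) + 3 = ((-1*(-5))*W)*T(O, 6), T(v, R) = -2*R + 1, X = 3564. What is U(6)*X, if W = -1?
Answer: 185328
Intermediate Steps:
T(v, R) = 1 - 2*R
U(O) = 52 (U(O) = -3 + (-1*(-5)*(-1))*(1 - 2*6) = -3 + (5*(-1))*(1 - 12) = -3 - 5*(-11) = -3 + 55 = 52)
U(6)*X = 52*3564 = 185328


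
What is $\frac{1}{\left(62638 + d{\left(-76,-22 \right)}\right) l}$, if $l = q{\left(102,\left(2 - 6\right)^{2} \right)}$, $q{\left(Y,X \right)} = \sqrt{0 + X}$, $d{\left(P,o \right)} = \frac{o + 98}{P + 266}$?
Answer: $\frac{5}{1252768} \approx 3.9912 \cdot 10^{-6}$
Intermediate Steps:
$d{\left(P,o \right)} = \frac{98 + o}{266 + P}$
$q{\left(Y,X \right)} = \sqrt{X}$
$l = 4$ ($l = \sqrt{\left(2 - 6\right)^{2}} = \sqrt{\left(-4\right)^{2}} = \sqrt{16} = 4$)
$\frac{1}{\left(62638 + d{\left(-76,-22 \right)}\right) l} = \frac{1}{\left(62638 + \frac{98 - 22}{266 - 76}\right) 4} = \frac{1}{62638 + \frac{1}{190} \cdot 76} \cdot \frac{1}{4} = \frac{1}{62638 + \frac{2}{5}} \cdot \frac{1}{4} = \frac{1}{\frac{313192}{5}} \cdot \frac{1}{4} = \frac{5}{313192} \cdot \frac{1}{4} = \frac{5}{1252768}$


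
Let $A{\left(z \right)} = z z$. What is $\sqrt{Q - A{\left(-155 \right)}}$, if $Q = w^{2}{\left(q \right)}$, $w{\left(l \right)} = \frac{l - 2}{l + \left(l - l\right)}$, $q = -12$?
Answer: $\frac{i \sqrt{864851}}{6} \approx 155.0 i$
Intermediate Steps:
$A{\left(z \right)} = z^{2}$
$w{\left(l \right)} = \frac{-2 + l}{l}$ ($w{\left(l \right)} = \frac{-2 + l}{l + 0} = \frac{-2 + l}{l}$)
$Q = \frac{49}{36}$ ($Q = \left(\frac{-2 - 12}{-12}\right)^{2} = \left(\left(- \frac{1}{12}\right) \left(-14\right)\right)^{2} = \left(\frac{7}{6}\right)^{2} = \frac{49}{36} \approx 1.3611$)
$\sqrt{Q - A{\left(-155 \right)}} = \sqrt{\frac{49}{36} - \left(-155\right)^{2}} = \sqrt{\frac{49}{36} - 24025} = \sqrt{- \frac{864851}{36}} = \frac{i \sqrt{864851}}{6}$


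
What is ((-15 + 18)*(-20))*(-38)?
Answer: 2280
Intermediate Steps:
((-15 + 18)*(-20))*(-38) = (3*(-20))*(-38) = -60*(-38) = 2280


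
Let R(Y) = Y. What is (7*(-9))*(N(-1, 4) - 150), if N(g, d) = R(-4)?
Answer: 9702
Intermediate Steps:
N(g, d) = -4
(7*(-9))*(N(-1, 4) - 150) = (7*(-9))*(-4 - 150) = -63*(-154) = 9702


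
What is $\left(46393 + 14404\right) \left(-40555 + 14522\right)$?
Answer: $-1582728301$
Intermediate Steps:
$\left(46393 + 14404\right) \left(-40555 + 14522\right) = 60797 \left(-26033\right) = -1582728301$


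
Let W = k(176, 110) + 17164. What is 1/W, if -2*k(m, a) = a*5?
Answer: 1/16889 ≈ 5.9210e-5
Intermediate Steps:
k(m, a) = -5*a/2 (k(m, a) = -a*5/2 = -5*a/2)
W = 16889 (W = -5/2*110 + 17164 = -275 + 17164 = 16889)
1/W = 1/16889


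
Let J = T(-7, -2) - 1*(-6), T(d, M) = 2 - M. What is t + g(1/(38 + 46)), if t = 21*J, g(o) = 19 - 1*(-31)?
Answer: 260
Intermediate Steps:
J = 10 (J = (2 - 1*(-2)) - 1*(-6) = (2 + 2) + 6 = 4 + 6 = 10)
g(o) = 50 (g(o) = 19 + 31 = 50)
t = 210 (t = 21*10 = 210)
t + g(1/(38 + 46)) = 210 + 50 = 260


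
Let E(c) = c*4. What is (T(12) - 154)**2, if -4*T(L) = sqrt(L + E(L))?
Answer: (308 + sqrt(15))**2/4 ≈ 24316.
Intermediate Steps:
E(c) = 4*c
T(L) = -sqrt(5)*sqrt(L)/4 (T(L) = -sqrt(L + 4*L)/4 = -sqrt(5)*sqrt(L)/4)
(T(12) - 154)**2 = (-sqrt(5)*sqrt(12)/4 - 154)**2 = (-sqrt(5)*2*sqrt(3)/4 - 154)**2 = (-sqrt(15)/2 - 154)**2 = (-154 - sqrt(15)/2)**2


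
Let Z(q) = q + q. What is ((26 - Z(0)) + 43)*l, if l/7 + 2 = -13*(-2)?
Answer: 11592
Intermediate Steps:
Z(q) = 2*q
l = 168 (l = -14 + 7*(-13*(-2)) = -14 + 7*26 = -14 + 182 = 168)
((26 - Z(0)) + 43)*l = ((26 - 2*0) + 43)*168 = ((26 - 1*0) + 43)*168 = ((26 + 0) + 43)*168 = (26 + 43)*168 = 69*168 = 11592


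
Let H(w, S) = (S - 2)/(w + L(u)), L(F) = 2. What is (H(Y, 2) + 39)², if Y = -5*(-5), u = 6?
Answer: 1521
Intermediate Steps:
Y = 25
H(w, S) = (-2 + S)/(2 + w) (H(w, S) = (S - 2)/(w + 2) = (-2 + S)/(2 + w))
(H(Y, 2) + 39)² = ((-2 + 2)/(2 + 25) + 39)² = (0/27 + 39)² = ((1/27)*0 + 39)² = (0 + 39)² = 39² = 1521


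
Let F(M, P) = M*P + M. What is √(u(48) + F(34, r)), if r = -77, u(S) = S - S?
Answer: 2*I*√646 ≈ 50.833*I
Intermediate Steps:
u(S) = 0
F(M, P) = M + M*P
√(u(48) + F(34, r)) = √(0 + 34*(1 - 77)) = √(0 + 34*(-76)) = √(0 - 2584) = √(-2584) = 2*I*√646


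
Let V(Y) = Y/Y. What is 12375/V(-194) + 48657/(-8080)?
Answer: 99941343/8080 ≈ 12369.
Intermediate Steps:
V(Y) = 1
12375/V(-194) + 48657/(-8080) = 12375/1 + 48657/(-8080) = 12375*1 + 48657*(-1/8080) = 12375 - 48657/8080 = 99941343/8080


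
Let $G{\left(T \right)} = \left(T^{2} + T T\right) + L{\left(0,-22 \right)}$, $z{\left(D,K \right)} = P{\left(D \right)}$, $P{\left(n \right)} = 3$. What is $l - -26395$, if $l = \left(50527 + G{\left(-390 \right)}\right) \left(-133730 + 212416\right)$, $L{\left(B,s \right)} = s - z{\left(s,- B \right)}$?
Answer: $27910107967$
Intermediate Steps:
$z{\left(D,K \right)} = 3$
$L{\left(B,s \right)} = -3 + s$ ($L{\left(B,s \right)} = s - 3 = -3 + s$)
$G{\left(T \right)} = -25 + 2 T^{2}$ ($G{\left(T \right)} = \left(T^{2} + T T\right) - 25 = \left(T^{2} + T^{2}\right) - 25 = 2 T^{2} - 25 = -25 + 2 T^{2}$)
$l = 27910081572$ ($l = \left(50527 - \left(25 - 2 \left(-390\right)^{2}\right)\right) \left(-133730 + 212416\right) = \left(50527 + \left(-25 + 2 \cdot 152100\right)\right) 78686 = \left(50527 + \left(-25 + 304200\right)\right) 78686 = \left(50527 + 304175\right) 78686 = 354702 \cdot 78686 = 27910081572$)
$l - -26395 = 27910081572 - -26395 = 27910081572 + 26395 = 27910107967$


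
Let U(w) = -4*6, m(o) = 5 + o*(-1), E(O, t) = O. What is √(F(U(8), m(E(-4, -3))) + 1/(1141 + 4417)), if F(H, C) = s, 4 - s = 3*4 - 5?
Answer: I*√92668534/5558 ≈ 1.732*I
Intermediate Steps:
m(o) = 5 - o
s = -3 (s = 4 - (3*4 - 5) = 4 - (12 - 5) = 4 - 1*7 = 4 - 7 = -3)
U(w) = -24
F(H, C) = -3
√(F(U(8), m(E(-4, -3))) + 1/(1141 + 4417)) = √(-3 + 1/(1141 + 4417)) = √(-3 + 1/5558) = √(-16673/5558) = I*√92668534/5558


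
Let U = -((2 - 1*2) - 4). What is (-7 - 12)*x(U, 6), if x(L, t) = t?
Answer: -114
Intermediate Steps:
U = 4 (U = -((2 - 2) - 4) = -(0 - 4) = -1*(-4) = 4)
(-7 - 12)*x(U, 6) = (-7 - 12)*6 = -19*6 = -114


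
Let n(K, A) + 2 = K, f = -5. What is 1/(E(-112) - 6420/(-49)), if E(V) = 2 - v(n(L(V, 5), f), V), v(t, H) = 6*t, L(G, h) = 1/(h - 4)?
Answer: 49/6812 ≈ 0.0071932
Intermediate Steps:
L(G, h) = 1/(-4 + h)
n(K, A) = -2 + K
E(V) = 8 (E(V) = 2 - 6*(-2 + 1/(-4 + 5)) = 2 - 6*(-2 + 1/1) = 2 - 6*(-2 + 1) = 2 - 6*(-1) = 2 - 1*(-6) = 2 + 6 = 8)
1/(E(-112) - 6420/(-49)) = 1/(8 - 6420/(-49)) = 1/(8 - 6420*(-1/49)) = 1/(8 + 6420/49) = 1/(6812/49) = 49/6812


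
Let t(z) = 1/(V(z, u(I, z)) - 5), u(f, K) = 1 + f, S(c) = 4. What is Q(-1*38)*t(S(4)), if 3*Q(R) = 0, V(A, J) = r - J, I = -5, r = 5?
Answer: 0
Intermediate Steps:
V(A, J) = 5 - J
t(z) = ¼ (t(z) = 1/((5 - (1 - 5)) - 5) = 1/((5 - 1*(-4)) - 5) = 1/((5 + 4) - 5) = 1/(9 - 5) = 1/4 = ¼)
Q(R) = 0 (Q(R) = (⅓)*0 = 0)
Q(-1*38)*t(S(4)) = 0*(¼) = 0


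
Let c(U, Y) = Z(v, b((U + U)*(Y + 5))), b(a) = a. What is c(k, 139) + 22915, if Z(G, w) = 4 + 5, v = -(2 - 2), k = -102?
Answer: 22924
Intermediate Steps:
v = 0 (v = -1*0 = 0)
Z(G, w) = 9
c(U, Y) = 9
c(k, 139) + 22915 = 9 + 22915 = 22924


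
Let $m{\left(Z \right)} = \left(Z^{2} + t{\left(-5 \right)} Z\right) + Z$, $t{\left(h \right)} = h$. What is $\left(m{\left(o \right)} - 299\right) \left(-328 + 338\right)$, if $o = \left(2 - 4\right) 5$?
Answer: $-1590$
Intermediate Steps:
$o = -10$ ($o = \left(-2\right) 5 = -10$)
$m{\left(Z \right)} = Z^{2} - 4 Z$ ($m{\left(Z \right)} = \left(Z^{2} - 5 Z\right) + Z = Z^{2} - 4 Z$)
$\left(m{\left(o \right)} - 299\right) \left(-328 + 338\right) = \left(- 10 \left(-4 - 10\right) - 299\right) \left(-328 + 338\right) = \left(\left(-10\right) \left(-14\right) - 299\right) 10 = \left(140 - 299\right) 10 = \left(-159\right) 10 = -1590$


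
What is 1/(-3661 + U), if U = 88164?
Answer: 1/84503 ≈ 1.1834e-5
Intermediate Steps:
1/(-3661 + U) = 1/(-3661 + 88164) = 1/84503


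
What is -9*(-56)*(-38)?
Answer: -19152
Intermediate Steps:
-9*(-56)*(-38) = 504*(-38) = -19152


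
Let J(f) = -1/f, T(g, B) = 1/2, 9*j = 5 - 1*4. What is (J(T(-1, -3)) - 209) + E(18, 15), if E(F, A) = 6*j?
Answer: -631/3 ≈ -210.33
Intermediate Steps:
j = ⅑ (j = (5 - 1*4)/9 = (5 - 4)/9 = (⅑)*1 = ⅑ ≈ 0.11111)
T(g, B) = ½
E(F, A) = ⅔ (E(F, A) = 6*(⅑) = ⅔)
(J(T(-1, -3)) - 209) + E(18, 15) = (-1/½ - 209) + ⅔ = (-1*2 - 209) + ⅔ = (-2 - 209) + ⅔ = -211 + ⅔ = -631/3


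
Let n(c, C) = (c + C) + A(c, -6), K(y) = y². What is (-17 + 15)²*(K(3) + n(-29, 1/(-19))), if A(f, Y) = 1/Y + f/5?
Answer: -29662/285 ≈ -104.08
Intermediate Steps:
A(f, Y) = 1/Y + f/5 (A(f, Y) = 1/Y + f*(⅕) = 1/Y + f/5)
n(c, C) = -⅙ + C + 6*c/5 (n(c, C) = (c + C) + (1/(-6) + c/5) = (C + c) + (-⅙ + c/5) = -⅙ + C + 6*c/5)
(-17 + 15)²*(K(3) + n(-29, 1/(-19))) = (-17 + 15)²*(3² + (-⅙ + 1/(-19) + (6/5)*(-29))) = (-2)²*(9 + (-⅙ - 1/19 - 174/5)) = 4*(9 - 19961/570) = 4*(-14831/570) = -29662/285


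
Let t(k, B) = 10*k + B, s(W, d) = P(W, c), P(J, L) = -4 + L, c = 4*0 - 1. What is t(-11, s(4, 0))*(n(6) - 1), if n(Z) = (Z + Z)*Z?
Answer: -8165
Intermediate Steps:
n(Z) = 2*Z² (n(Z) = (2*Z)*Z = 2*Z²)
c = -1 (c = 0 - 1 = -1)
s(W, d) = -5 (s(W, d) = -4 - 1 = -5)
t(k, B) = B + 10*k
t(-11, s(4, 0))*(n(6) - 1) = (-5 + 10*(-11))*(2*6² - 1) = (-5 - 110)*(2*36 - 1) = -115*(72 - 1) = -115*71 = -8165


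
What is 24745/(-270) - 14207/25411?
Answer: -126526217/1372194 ≈ -92.207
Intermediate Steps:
24745/(-270) - 14207/25411 = 24745*(-1/270) - 14207*1/25411 = -4949/54 - 14207/25411 = -126526217/1372194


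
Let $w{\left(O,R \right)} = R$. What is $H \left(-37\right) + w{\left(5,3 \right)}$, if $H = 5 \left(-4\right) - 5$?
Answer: $928$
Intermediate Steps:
$H = -25$ ($H = -20 - 5 = -25$)
$H \left(-37\right) + w{\left(5,3 \right)} = \left(-25\right) \left(-37\right) + 3 = 925 + 3 = 928$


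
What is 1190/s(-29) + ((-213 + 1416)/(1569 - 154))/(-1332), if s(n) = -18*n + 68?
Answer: 74739281/37067340 ≈ 2.0163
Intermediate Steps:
s(n) = 68 - 18*n
1190/s(-29) + ((-213 + 1416)/(1569 - 154))/(-1332) = 1190/(68 - 18*(-29)) + ((-213 + 1416)/(1569 - 154))/(-1332) = 1190/(68 + 522) + (1203/1415)*(-1/1332) = 1190/590 + (1203*(1/1415))*(-1/1332) = 1190*(1/590) + (1203/1415)*(-1/1332) = 119/59 - 401/628260 = 74739281/37067340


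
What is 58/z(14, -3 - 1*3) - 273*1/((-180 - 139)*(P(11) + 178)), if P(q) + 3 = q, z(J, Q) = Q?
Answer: -573289/59334 ≈ -9.6621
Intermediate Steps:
P(q) = -3 + q
58/z(14, -3 - 1*3) - 273*1/((-180 - 139)*(P(11) + 178)) = 58/(-3 - 1*3) - 273*1/((-180 - 139)*((-3 + 11) + 178)) = 58/(-3 - 3) - 273*(-1/(319*(8 + 178))) = 58/(-6) - 273/((-319*186)) = 58*(-1/6) - 273/(-59334) = -29/3 - 273*(-1/59334) = -29/3 + 91/19778 = -573289/59334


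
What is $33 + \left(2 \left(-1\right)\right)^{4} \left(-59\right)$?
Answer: $-911$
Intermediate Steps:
$33 + \left(2 \left(-1\right)\right)^{4} \left(-59\right) = 33 + \left(-2\right)^{4} \left(-59\right) = 33 + 16 \left(-59\right) = 33 - 944 = -911$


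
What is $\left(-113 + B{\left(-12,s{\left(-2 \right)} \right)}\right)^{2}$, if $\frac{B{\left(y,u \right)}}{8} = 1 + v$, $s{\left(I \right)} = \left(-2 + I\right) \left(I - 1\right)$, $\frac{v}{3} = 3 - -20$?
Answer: $199809$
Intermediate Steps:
$v = 69$ ($v = 3 \left(3 - -20\right) = 3 \left(3 + 20\right) = 3 \cdot 23 = 69$)
$s{\left(I \right)} = \left(-1 + I\right) \left(-2 + I\right)$ ($s{\left(I \right)} = \left(-2 + I\right) \left(-1 + I\right) = \left(-1 + I\right) \left(-2 + I\right)$)
$B{\left(y,u \right)} = 560$ ($B{\left(y,u \right)} = 8 \left(1 + 69\right) = 8 \cdot 70 = 560$)
$\left(-113 + B{\left(-12,s{\left(-2 \right)} \right)}\right)^{2} = \left(-113 + 560\right)^{2} = 447^{2} = 199809$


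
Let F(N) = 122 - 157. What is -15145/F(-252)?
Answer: 3029/7 ≈ 432.71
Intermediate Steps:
F(N) = -35
-15145/F(-252) = -15145/(-35) = -15145*(-1/35) = 3029/7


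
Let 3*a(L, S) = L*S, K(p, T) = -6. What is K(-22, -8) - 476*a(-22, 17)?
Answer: 178006/3 ≈ 59335.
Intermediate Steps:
a(L, S) = L*S/3 (a(L, S) = (L*S)/3 = L*S/3)
K(-22, -8) - 476*a(-22, 17) = -6 - 476*(-22)*17/3 = -6 - 476*(-374/3) = -6 + 178024/3 = 178006/3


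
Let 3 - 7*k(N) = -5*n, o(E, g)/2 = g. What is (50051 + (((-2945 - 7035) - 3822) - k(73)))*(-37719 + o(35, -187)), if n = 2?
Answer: -9665336890/7 ≈ -1.3808e+9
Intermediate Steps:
o(E, g) = 2*g
k(N) = 13/7 (k(N) = 3/7 - (-5)*2/7 = 3/7 - ⅐*(-10) = 3/7 + 10/7 = 13/7)
(50051 + (((-2945 - 7035) - 3822) - k(73)))*(-37719 + o(35, -187)) = (50051 + (((-2945 - 7035) - 3822) - 1*13/7))*(-37719 + 2*(-187)) = (50051 + ((-9980 - 3822) - 13/7))*(-37719 - 374) = (50051 + (-13802 - 13/7))*(-38093) = (50051 - 96627/7)*(-38093) = (253730/7)*(-38093) = -9665336890/7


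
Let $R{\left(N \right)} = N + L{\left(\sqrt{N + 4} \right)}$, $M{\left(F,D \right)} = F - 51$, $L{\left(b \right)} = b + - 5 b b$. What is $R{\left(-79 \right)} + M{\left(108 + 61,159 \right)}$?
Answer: $414 + 5 i \sqrt{3} \approx 414.0 + 8.6602 i$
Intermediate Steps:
$L{\left(b \right)} = b - 5 b^{2}$
$M{\left(F,D \right)} = -51 + F$
$R{\left(N \right)} = N + \sqrt{4 + N} \left(1 - 5 \sqrt{4 + N}\right)$ ($R{\left(N \right)} = N + \sqrt{N + 4} \left(1 - 5 \sqrt{N + 4}\right) = N + \sqrt{4 + N} \left(1 - 5 \sqrt{4 + N}\right)$)
$R{\left(-79 \right)} + M{\left(108 + 61,159 \right)} = \left(-20 + \sqrt{4 - 79} - -316\right) + \left(-51 + \left(108 + 61\right)\right) = \left(-20 + \sqrt{-75} + 316\right) + \left(-51 + 169\right) = \left(-20 + 5 i \sqrt{3} + 316\right) + 118 = \left(296 + 5 i \sqrt{3}\right) + 118 = 414 + 5 i \sqrt{3}$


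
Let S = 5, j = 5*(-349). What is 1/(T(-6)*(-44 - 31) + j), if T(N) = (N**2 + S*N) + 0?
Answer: -1/2195 ≈ -0.00045558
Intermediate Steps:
j = -1745
T(N) = N**2 + 5*N (T(N) = (N**2 + 5*N) + 0 = N**2 + 5*N)
1/(T(-6)*(-44 - 31) + j) = 1/((-6*(5 - 6))*(-44 - 31) - 1745) = 1/(-6*(-1)*(-75) - 1745) = 1/(6*(-75) - 1745) = 1/(-450 - 1745) = 1/(-2195) = -1/2195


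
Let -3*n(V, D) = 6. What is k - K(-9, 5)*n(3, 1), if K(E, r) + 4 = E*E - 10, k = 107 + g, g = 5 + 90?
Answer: 336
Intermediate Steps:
n(V, D) = -2 (n(V, D) = -⅓*6 = -2)
g = 95
k = 202 (k = 107 + 95 = 202)
K(E, r) = -14 + E² (K(E, r) = -4 + (E*E - 10) = -4 + (E² - 10) = -4 + (-10 + E²) = -14 + E²)
k - K(-9, 5)*n(3, 1) = 202 - (-14 + (-9)²)*(-2) = 202 - (-14 + 81)*(-2) = 202 - 67*(-2) = 202 - 1*(-134) = 202 + 134 = 336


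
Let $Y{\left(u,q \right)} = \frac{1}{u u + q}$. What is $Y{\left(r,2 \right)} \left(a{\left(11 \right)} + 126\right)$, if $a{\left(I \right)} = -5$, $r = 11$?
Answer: $\frac{121}{123} \approx 0.98374$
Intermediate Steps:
$Y{\left(u,q \right)} = \frac{1}{q + u^{2}}$ ($Y{\left(u,q \right)} = \frac{1}{u^{2} + q} = \frac{1}{q + u^{2}}$)
$Y{\left(r,2 \right)} \left(a{\left(11 \right)} + 126\right) = \frac{-5 + 126}{2 + 11^{2}} = \frac{1}{2 + 121} \cdot 121 = \frac{1}{123} \cdot 121 = \frac{121}{123}$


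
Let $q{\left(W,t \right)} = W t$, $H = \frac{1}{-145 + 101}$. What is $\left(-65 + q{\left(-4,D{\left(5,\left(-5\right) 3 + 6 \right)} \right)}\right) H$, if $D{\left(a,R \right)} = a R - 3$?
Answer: $- \frac{127}{44} \approx -2.8864$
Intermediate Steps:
$H = - \frac{1}{44}$ ($H = \frac{1}{-44} = - \frac{1}{44} \approx -0.022727$)
$D{\left(a,R \right)} = -3 + R a$ ($D{\left(a,R \right)} = R a - 3 = -3 + R a$)
$\left(-65 + q{\left(-4,D{\left(5,\left(-5\right) 3 + 6 \right)} \right)}\right) H = \left(-65 - 4 \left(-3 + \left(\left(-5\right) 3 + 6\right) 5\right)\right) \left(- \frac{1}{44}\right) = \left(-65 - 4 \left(-3 + \left(-15 + 6\right) 5\right)\right) \left(- \frac{1}{44}\right) = \left(-65 - 4 \left(-3 - 45\right)\right) \left(- \frac{1}{44}\right) = \left(-65 - -192\right) \left(- \frac{1}{44}\right) = \left(-65 + 192\right) \left(- \frac{1}{44}\right) = 127 \left(- \frac{1}{44}\right) = - \frac{127}{44}$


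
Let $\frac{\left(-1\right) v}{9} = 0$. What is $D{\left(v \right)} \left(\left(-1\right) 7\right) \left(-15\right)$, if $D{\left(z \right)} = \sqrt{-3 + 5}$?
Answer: $105 \sqrt{2} \approx 148.49$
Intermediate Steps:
$v = 0$ ($v = \left(-9\right) 0 = 0$)
$D{\left(z \right)} = \sqrt{2}$
$D{\left(v \right)} \left(\left(-1\right) 7\right) \left(-15\right) = \sqrt{2} \left(\left(-1\right) 7\right) \left(-15\right) = \sqrt{2} \left(-7\right) \left(-15\right) = - 7 \sqrt{2} \left(-15\right) = 105 \sqrt{2}$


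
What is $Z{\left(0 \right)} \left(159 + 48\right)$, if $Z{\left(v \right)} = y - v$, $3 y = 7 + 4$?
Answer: $759$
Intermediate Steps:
$y = \frac{11}{3}$ ($y = \frac{7 + 4}{3} = \frac{1}{3} \cdot 11 = \frac{11}{3} \approx 3.6667$)
$Z{\left(v \right)} = \frac{11}{3} - v$
$Z{\left(0 \right)} \left(159 + 48\right) = \left(\frac{11}{3} - 0\right) \left(159 + 48\right) = \left(\frac{11}{3} + 0\right) 207 = \frac{11}{3} \cdot 207 = 759$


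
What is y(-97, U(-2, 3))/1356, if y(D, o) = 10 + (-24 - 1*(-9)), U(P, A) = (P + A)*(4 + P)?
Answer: -5/1356 ≈ -0.0036873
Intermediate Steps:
U(P, A) = (4 + P)*(A + P) (U(P, A) = (A + P)*(4 + P) = (4 + P)*(A + P))
y(D, o) = -5 (y(D, o) = 10 + (-24 + 9) = 10 - 15 = -5)
y(-97, U(-2, 3))/1356 = -5/1356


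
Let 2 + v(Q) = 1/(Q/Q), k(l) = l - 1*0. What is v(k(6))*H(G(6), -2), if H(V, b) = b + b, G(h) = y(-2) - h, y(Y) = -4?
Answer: 4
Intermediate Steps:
G(h) = -4 - h
H(V, b) = 2*b
k(l) = l (k(l) = l + 0 = l)
v(Q) = -1 (v(Q) = -2 + 1/(Q/Q) = -2 + 1/1 = -2 + 1 = -1)
v(k(6))*H(G(6), -2) = -2*(-2) = -1*(-4) = 4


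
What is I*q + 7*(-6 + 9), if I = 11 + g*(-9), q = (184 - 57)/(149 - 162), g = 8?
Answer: 8020/13 ≈ 616.92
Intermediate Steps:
q = -127/13 (q = 127/(-13) = 127*(-1/13) = -127/13 ≈ -9.7692)
I = -61 (I = 11 + 8*(-9) = 11 - 72 = -61)
I*q + 7*(-6 + 9) = -61*(-127/13) + 7*(-6 + 9) = 7747/13 + 7*3 = 7747/13 + 21 = 8020/13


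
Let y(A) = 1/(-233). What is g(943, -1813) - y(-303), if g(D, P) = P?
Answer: -422428/233 ≈ -1813.0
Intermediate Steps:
y(A) = -1/233
g(943, -1813) - y(-303) = -1813 - 1*(-1/233) = -1813 + 1/233 = -422428/233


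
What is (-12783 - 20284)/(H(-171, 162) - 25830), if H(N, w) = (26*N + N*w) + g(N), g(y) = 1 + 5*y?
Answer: 33067/58832 ≈ 0.56206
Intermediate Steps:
H(N, w) = 1 + 31*N + N*w (H(N, w) = (26*N + N*w) + (1 + 5*N) = 1 + 31*N + N*w)
(-12783 - 20284)/(H(-171, 162) - 25830) = (-12783 - 20284)/((1 + 31*(-171) - 171*162) - 25830) = -33067/((1 - 5301 - 27702) - 25830) = -33067/(-33002 - 25830) = -33067/(-58832) = -33067*(-1/58832) = 33067/58832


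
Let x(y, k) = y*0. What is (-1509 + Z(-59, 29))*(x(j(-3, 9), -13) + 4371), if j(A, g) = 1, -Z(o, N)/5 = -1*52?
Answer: -5459379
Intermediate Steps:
Z(o, N) = 260 (Z(o, N) = -(-5)*52 = -5*(-52) = 260)
x(y, k) = 0
(-1509 + Z(-59, 29))*(x(j(-3, 9), -13) + 4371) = (-1509 + 260)*(0 + 4371) = -1249*4371 = -5459379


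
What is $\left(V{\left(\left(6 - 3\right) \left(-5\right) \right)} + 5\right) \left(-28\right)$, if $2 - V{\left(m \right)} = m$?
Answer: $-616$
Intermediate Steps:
$V{\left(m \right)} = 2 - m$
$\left(V{\left(\left(6 - 3\right) \left(-5\right) \right)} + 5\right) \left(-28\right) = \left(\left(2 - \left(6 - 3\right) \left(-5\right)\right) + 5\right) \left(-28\right) = \left(\left(2 - 3 \left(-5\right)\right) + 5\right) \left(-28\right) = \left(\left(2 - -15\right) + 5\right) \left(-28\right) = \left(\left(2 + 15\right) + 5\right) \left(-28\right) = \left(17 + 5\right) \left(-28\right) = 22 \left(-28\right) = -616$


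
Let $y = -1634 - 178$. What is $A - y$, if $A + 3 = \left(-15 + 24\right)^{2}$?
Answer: $1890$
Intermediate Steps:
$A = 78$ ($A = -3 + \left(-15 + 24\right)^{2} = -3 + 9^{2} = -3 + 81 = 78$)
$y = -1812$ ($y = -1634 - 178 = -1812$)
$A - y = 78 - -1812 = 78 + 1812 = 1890$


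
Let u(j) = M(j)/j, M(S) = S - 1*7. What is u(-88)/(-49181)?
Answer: -95/4327928 ≈ -2.1950e-5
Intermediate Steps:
M(S) = -7 + S (M(S) = S - 7 = -7 + S)
u(j) = (-7 + j)/j
u(-88)/(-49181) = ((-7 - 88)/(-88))/(-49181) = -1/88*(-95)*(-1/49181) = (95/88)*(-1/49181) = -95/4327928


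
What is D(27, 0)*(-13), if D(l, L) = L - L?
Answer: 0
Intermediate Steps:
D(l, L) = 0
D(27, 0)*(-13) = 0*(-13) = 0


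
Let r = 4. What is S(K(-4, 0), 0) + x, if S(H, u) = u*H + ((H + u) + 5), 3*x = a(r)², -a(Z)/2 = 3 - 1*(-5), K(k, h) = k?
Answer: 259/3 ≈ 86.333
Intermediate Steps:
a(Z) = -16 (a(Z) = -2*(3 - 1*(-5)) = -2*(3 + 5) = -2*8 = -16)
x = 256/3 (x = (⅓)*(-16)² = (⅓)*256 = 256/3 ≈ 85.333)
S(H, u) = 5 + H + u + H*u (S(H, u) = H*u + (5 + H + u) = 5 + H + u + H*u)
S(K(-4, 0), 0) + x = (5 - 4 + 0 - 4*0) + 256/3 = (5 - 4 + 0 + 0) + 256/3 = 1 + 256/3 = 259/3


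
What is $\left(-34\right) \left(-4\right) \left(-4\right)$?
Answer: $-544$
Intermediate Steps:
$\left(-34\right) \left(-4\right) \left(-4\right) = 136 \left(-4\right) = -544$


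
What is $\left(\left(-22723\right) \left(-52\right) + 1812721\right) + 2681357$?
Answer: $5675674$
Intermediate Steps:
$\left(\left(-22723\right) \left(-52\right) + 1812721\right) + 2681357 = \left(1181596 + 1812721\right) + 2681357 = 2994317 + 2681357 = 5675674$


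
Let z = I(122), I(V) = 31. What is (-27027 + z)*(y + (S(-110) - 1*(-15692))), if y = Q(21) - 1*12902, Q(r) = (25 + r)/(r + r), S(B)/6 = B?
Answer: -1208151988/21 ≈ -5.7531e+7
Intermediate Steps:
z = 31
S(B) = 6*B
Q(r) = (25 + r)/(2*r) (Q(r) = (25 + r)/((2*r)) = (25 + r)*(1/(2*r)) = (25 + r)/(2*r))
y = -270919/21 (y = (½)*(25 + 21)/21 - 1*12902 = (½)*(1/21)*46 - 12902 = 23/21 - 12902 = -270919/21 ≈ -12901.)
(-27027 + z)*(y + (S(-110) - 1*(-15692))) = (-27027 + 31)*(-270919/21 + (6*(-110) - 1*(-15692))) = -26996*(-270919/21 + (-660 + 15692)) = -26996*(-270919/21 + 15032) = -26996*44753/21 = -1208151988/21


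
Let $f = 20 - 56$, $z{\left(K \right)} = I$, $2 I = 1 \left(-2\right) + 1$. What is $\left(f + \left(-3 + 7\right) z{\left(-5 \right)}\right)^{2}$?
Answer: $1444$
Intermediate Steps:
$I = - \frac{1}{2}$ ($I = \frac{1 \left(-2\right) + 1}{2} = \frac{-2 + 1}{2} = \frac{1}{2} \left(-1\right) = - \frac{1}{2} \approx -0.5$)
$z{\left(K \right)} = - \frac{1}{2}$
$f = -36$ ($f = 20 - 56 = -36$)
$\left(f + \left(-3 + 7\right) z{\left(-5 \right)}\right)^{2} = \left(-36 + \left(-3 + 7\right) \left(- \frac{1}{2}\right)\right)^{2} = \left(-36 + 4 \left(- \frac{1}{2}\right)\right)^{2} = \left(-36 - 2\right)^{2} = \left(-38\right)^{2} = 1444$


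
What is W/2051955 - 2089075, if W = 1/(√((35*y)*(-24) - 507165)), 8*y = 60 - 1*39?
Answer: -2089075 - I*√509370/1045204318350 ≈ -2.0891e+6 - 6.8283e-10*I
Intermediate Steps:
y = 21/8 (y = (60 - 1*39)/8 = (60 - 39)/8 = (⅛)*21 = 21/8 ≈ 2.6250)
W = -I*√509370/509370 (W = 1/(√((35*(21/8))*(-24) - 507165)) = 1/(√((735/8)*(-24) - 507165)) = 1/(√(-2205 - 507165)) = 1/(√(-509370)) = 1/(I*√509370) = -I*√509370/509370 ≈ -0.0014011*I)
W/2051955 - 2089075 = -I*√509370/509370/2051955 - 2089075 = -I*√509370/509370*(1/2051955) - 2089075 = -I*√509370/1045204318350 - 2089075 = -2089075 - I*√509370/1045204318350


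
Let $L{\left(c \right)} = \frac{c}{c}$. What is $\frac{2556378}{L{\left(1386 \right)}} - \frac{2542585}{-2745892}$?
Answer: $\frac{7019540441761}{2745892} \approx 2.5564 \cdot 10^{6}$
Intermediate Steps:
$L{\left(c \right)} = 1$
$\frac{2556378}{L{\left(1386 \right)}} - \frac{2542585}{-2745892} = \frac{2556378}{1} - \frac{2542585}{-2745892} = 2556378 \cdot 1 - - \frac{2542585}{2745892} = 2556378 + \frac{2542585}{2745892} = \frac{7019540441761}{2745892}$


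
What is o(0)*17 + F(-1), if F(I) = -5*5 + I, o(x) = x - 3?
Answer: -77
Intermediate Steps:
o(x) = -3 + x
F(I) = -25 + I
o(0)*17 + F(-1) = (-3 + 0)*17 + (-25 - 1) = -3*17 - 26 = -51 - 26 = -77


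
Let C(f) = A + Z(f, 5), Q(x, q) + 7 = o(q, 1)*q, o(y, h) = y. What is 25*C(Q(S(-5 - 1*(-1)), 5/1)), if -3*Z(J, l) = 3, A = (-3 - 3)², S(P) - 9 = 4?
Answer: 875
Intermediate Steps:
S(P) = 13 (S(P) = 9 + 4 = 13)
A = 36 (A = (-6)² = 36)
Z(J, l) = -1 (Z(J, l) = -⅓*3 = -1)
Q(x, q) = -7 + q² (Q(x, q) = -7 + q*q = -7 + q²)
C(f) = 35 (C(f) = 36 - 1 = 35)
25*C(Q(S(-5 - 1*(-1)), 5/1)) = 25*35 = 875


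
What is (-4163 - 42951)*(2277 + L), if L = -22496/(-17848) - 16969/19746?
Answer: -2363405287751755/22026663 ≈ -1.0730e+8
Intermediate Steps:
L = 17667913/44053326 (L = -22496*(-1/17848) - 16969*1/19746 = 2812/2231 - 16969/19746 = 17667913/44053326 ≈ 0.40106)
(-4163 - 42951)*(2277 + L) = (-4163 - 42951)*(2277 + 17667913/44053326) = -47114*100327091215/44053326 = -2363405287751755/22026663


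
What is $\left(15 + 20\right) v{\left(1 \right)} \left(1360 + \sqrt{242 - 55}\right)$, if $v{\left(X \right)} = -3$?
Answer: $-142800 - 105 \sqrt{187} \approx -1.4424 \cdot 10^{5}$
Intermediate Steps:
$\left(15 + 20\right) v{\left(1 \right)} \left(1360 + \sqrt{242 - 55}\right) = \left(15 + 20\right) \left(-3\right) \left(1360 + \sqrt{242 - 55}\right) = 35 \left(-3\right) \left(1360 + \sqrt{187}\right) = - 105 \left(1360 + \sqrt{187}\right) = -142800 - 105 \sqrt{187}$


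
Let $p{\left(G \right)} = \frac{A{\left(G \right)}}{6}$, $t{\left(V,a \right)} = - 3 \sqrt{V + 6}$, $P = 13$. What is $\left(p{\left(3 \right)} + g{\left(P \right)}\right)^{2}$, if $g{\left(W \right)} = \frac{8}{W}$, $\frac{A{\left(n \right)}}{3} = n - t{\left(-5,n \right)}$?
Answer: $\frac{2209}{169} \approx 13.071$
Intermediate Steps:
$t{\left(V,a \right)} = - 3 \sqrt{6 + V}$
$A{\left(n \right)} = 9 + 3 n$ ($A{\left(n \right)} = 3 \left(n - - 3 \sqrt{6 - 5}\right) = 3 \left(n - - 3 \sqrt{1}\right) = 3 \left(n - \left(-3\right) 1\right) = 3 \left(n - -3\right) = 3 \left(n + 3\right) = 3 \left(3 + n\right) = 9 + 3 n$)
$p{\left(G \right)} = \frac{3}{2} + \frac{G}{2}$ ($p{\left(G \right)} = \frac{9 + 3 G}{6} = \left(9 + 3 G\right) \frac{1}{6} = \frac{3}{2} + \frac{G}{2}$)
$\left(p{\left(3 \right)} + g{\left(P \right)}\right)^{2} = \left(\left(\frac{3}{2} + \frac{1}{2} \cdot 3\right) + \frac{8}{13}\right)^{2} = \left(\left(\frac{3}{2} + \frac{3}{2}\right) + 8 \cdot \frac{1}{13}\right)^{2} = \left(3 + \frac{8}{13}\right)^{2} = \left(\frac{47}{13}\right)^{2} = \frac{2209}{169}$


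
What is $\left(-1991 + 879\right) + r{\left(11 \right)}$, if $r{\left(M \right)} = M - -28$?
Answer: $-1073$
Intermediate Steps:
$r{\left(M \right)} = 28 + M$ ($r{\left(M \right)} = M + 28 = 28 + M$)
$\left(-1991 + 879\right) + r{\left(11 \right)} = \left(-1991 + 879\right) + \left(28 + 11\right) = -1112 + 39 = -1073$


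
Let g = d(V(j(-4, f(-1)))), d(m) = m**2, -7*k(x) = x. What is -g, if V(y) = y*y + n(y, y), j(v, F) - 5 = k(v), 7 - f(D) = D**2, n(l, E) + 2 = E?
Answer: -2876416/2401 ≈ -1198.0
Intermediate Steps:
n(l, E) = -2 + E
f(D) = 7 - D**2
k(x) = -x/7
j(v, F) = 5 - v/7
V(y) = -2 + y + y**2 (V(y) = y*y + (-2 + y) = y**2 + (-2 + y) = -2 + y + y**2)
g = 2876416/2401 (g = (-2 + (5 - 1/7*(-4)) + (5 - 1/7*(-4))**2)**2 = (-2 + (5 + 4/7) + (5 + 4/7)**2)**2 = (-2 + 39/7 + (39/7)**2)**2 = (-2 + 39/7 + 1521/49)**2 = (1696/49)**2 = 2876416/2401 ≈ 1198.0)
-g = -1*2876416/2401 = -2876416/2401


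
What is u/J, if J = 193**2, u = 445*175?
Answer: 77875/37249 ≈ 2.0907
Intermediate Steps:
u = 77875
J = 37249
u/J = 77875/37249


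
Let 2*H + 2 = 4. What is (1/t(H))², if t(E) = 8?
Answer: 1/64 ≈ 0.015625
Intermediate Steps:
H = 1 (H = -1 + (½)*4 = -1 + 2 = 1)
(1/t(H))² = (1/8)² = (⅛)² = 1/64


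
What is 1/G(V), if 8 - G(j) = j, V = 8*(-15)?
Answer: 1/128 ≈ 0.0078125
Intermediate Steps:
V = -120
G(j) = 8 - j
1/G(V) = 1/(8 - 1*(-120)) = 1/(8 + 120) = 1/128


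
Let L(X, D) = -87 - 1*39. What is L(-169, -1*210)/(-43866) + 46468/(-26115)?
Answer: -113059711/63642255 ≈ -1.7765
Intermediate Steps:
L(X, D) = -126 (L(X, D) = -87 - 39 = -126)
L(-169, -1*210)/(-43866) + 46468/(-26115) = -126/(-43866) + 46468/(-26115) = -126*(-1/43866) + 46468*(-1/26115) = 7/2437 - 46468/26115 = -113059711/63642255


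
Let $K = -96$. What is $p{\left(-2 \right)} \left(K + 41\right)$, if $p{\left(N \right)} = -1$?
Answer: $55$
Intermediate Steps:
$p{\left(-2 \right)} \left(K + 41\right) = - (-96 + 41) = \left(-1\right) \left(-55\right) = 55$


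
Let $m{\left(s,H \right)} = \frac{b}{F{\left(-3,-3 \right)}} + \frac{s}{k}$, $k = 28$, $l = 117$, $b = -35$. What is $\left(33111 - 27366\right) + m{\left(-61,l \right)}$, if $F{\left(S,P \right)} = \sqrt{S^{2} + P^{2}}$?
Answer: $\frac{160799}{28} - \frac{35 \sqrt{2}}{6} \approx 5734.6$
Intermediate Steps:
$F{\left(S,P \right)} = \sqrt{P^{2} + S^{2}}$
$m{\left(s,H \right)} = - \frac{35 \sqrt{2}}{6} + \frac{s}{28}$ ($m{\left(s,H \right)} = - \frac{35}{\sqrt{\left(-3\right)^{2} + \left(-3\right)^{2}}} + \frac{s}{28} = - \frac{35}{\sqrt{9 + 9}} + s \frac{1}{28} = - \frac{35}{\sqrt{18}} + \frac{s}{28} = - \frac{35}{3 \sqrt{2}} + \frac{s}{28} = - 35 \frac{\sqrt{2}}{6} + \frac{s}{28} = - \frac{35 \sqrt{2}}{6} + \frac{s}{28}$)
$\left(33111 - 27366\right) + m{\left(-61,l \right)} = \left(33111 - 27366\right) + \left(- \frac{35 \sqrt{2}}{6} + \frac{1}{28} \left(-61\right)\right) = 5745 - \left(\frac{61}{28} + \frac{35 \sqrt{2}}{6}\right) = \frac{160799}{28} - \frac{35 \sqrt{2}}{6}$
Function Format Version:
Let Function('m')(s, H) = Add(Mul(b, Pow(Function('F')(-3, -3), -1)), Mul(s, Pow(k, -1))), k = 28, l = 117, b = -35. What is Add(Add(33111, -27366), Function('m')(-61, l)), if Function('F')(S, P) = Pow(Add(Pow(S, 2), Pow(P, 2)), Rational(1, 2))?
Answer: Add(Rational(160799, 28), Mul(Rational(-35, 6), Pow(2, Rational(1, 2)))) ≈ 5734.6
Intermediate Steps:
Function('F')(S, P) = Pow(Add(Pow(P, 2), Pow(S, 2)), Rational(1, 2))
Function('m')(s, H) = Add(Mul(Rational(-35, 6), Pow(2, Rational(1, 2))), Mul(Rational(1, 28), s)) (Function('m')(s, H) = Add(Mul(-35, Pow(Pow(Add(Pow(-3, 2), Pow(-3, 2)), Rational(1, 2)), -1)), Mul(s, Pow(28, -1))) = Add(Mul(-35, Pow(Pow(Add(9, 9), Rational(1, 2)), -1)), Mul(s, Rational(1, 28))) = Add(Mul(-35, Pow(Pow(18, Rational(1, 2)), -1)), Mul(Rational(1, 28), s)) = Add(Mul(-35, Pow(Mul(3, Pow(2, Rational(1, 2))), -1)), Mul(Rational(1, 28), s)) = Add(Mul(-35, Mul(Rational(1, 6), Pow(2, Rational(1, 2)))), Mul(Rational(1, 28), s)) = Add(Mul(Rational(-35, 6), Pow(2, Rational(1, 2))), Mul(Rational(1, 28), s)))
Add(Add(33111, -27366), Function('m')(-61, l)) = Add(Add(33111, -27366), Add(Mul(Rational(-35, 6), Pow(2, Rational(1, 2))), Mul(Rational(1, 28), -61))) = Add(5745, Add(Mul(Rational(-35, 6), Pow(2, Rational(1, 2))), Rational(-61, 28))) = Add(5745, Add(Rational(-61, 28), Mul(Rational(-35, 6), Pow(2, Rational(1, 2))))) = Add(Rational(160799, 28), Mul(Rational(-35, 6), Pow(2, Rational(1, 2))))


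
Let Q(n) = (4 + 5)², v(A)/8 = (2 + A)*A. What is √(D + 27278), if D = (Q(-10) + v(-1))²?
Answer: 3*√3623 ≈ 180.57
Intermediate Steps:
v(A) = 8*A*(2 + A) (v(A) = 8*((2 + A)*A) = 8*(A*(2 + A)) = 8*A*(2 + A))
Q(n) = 81 (Q(n) = 9² = 81)
D = 5329 (D = (81 + 8*(-1)*(2 - 1))² = (81 + 8*(-1)*1)² = (81 - 8)² = 73² = 5329)
√(D + 27278) = √(5329 + 27278) = √32607 = 3*√3623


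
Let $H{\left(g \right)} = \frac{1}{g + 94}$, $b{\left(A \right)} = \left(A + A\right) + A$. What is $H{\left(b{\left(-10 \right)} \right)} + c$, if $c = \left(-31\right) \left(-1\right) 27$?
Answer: $\frac{53569}{64} \approx 837.02$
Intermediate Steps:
$c = 837$ ($c = 31 \cdot 27 = 837$)
$b{\left(A \right)} = 3 A$ ($b{\left(A \right)} = 2 A + A = 3 A$)
$H{\left(g \right)} = \frac{1}{94 + g}$
$H{\left(b{\left(-10 \right)} \right)} + c = \frac{1}{94 + 3 \left(-10\right)} + 837 = \frac{1}{94 - 30} + 837 = \frac{1}{64} + 837 = \frac{53569}{64}$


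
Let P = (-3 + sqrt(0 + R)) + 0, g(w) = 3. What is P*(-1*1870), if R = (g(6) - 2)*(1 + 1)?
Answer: 5610 - 1870*sqrt(2) ≈ 2965.4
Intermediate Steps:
R = 2 (R = (3 - 2)*(1 + 1) = 1*2 = 2)
P = -3 + sqrt(2) (P = (-3 + sqrt(0 + 2)) + 0 = (-3 + sqrt(2)) + 0 = -3 + sqrt(2) ≈ -1.5858)
P*(-1*1870) = (-3 + sqrt(2))*(-1*1870) = (-3 + sqrt(2))*(-1870) = 5610 - 1870*sqrt(2)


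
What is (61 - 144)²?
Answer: 6889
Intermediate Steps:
(61 - 144)² = (-83)² = 6889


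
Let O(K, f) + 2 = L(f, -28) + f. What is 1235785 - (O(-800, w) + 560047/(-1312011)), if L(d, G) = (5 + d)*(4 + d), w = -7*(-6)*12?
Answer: 1281456135868/1312011 ≈ 9.7671e+5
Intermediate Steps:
w = 504 (w = 42*12 = 504)
L(d, G) = (4 + d)*(5 + d)
O(K, f) = 18 + f² + 10*f (O(K, f) = -2 + ((20 + f² + 9*f) + f) = -2 + (20 + f² + 10*f) = 18 + f² + 10*f)
1235785 - (O(-800, w) + 560047/(-1312011)) = 1235785 - ((18 + 504² + 10*504) + 560047/(-1312011)) = 1235785 - ((18 + 254016 + 5040) + 560047*(-1/1312011)) = 1235785 - (259074 - 560047/1312011) = 1235785 - 1*339907377767/1312011 = 1235785 - 339907377767/1312011 = 1281456135868/1312011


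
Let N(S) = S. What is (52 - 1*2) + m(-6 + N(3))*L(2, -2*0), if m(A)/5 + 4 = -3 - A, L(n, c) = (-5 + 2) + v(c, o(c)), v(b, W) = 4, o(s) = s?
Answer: 30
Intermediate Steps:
L(n, c) = 1 (L(n, c) = (-5 + 2) + 4 = -3 + 4 = 1)
m(A) = -35 - 5*A (m(A) = -20 + 5*(-3 - A) = -20 + (-15 - 5*A) = -35 - 5*A)
(52 - 1*2) + m(-6 + N(3))*L(2, -2*0) = (52 - 1*2) + (-35 - 5*(-6 + 3))*1 = (52 - 2) + (-35 - 5*(-3))*1 = 50 + (-35 + 15)*1 = 50 - 20*1 = 50 - 20 = 30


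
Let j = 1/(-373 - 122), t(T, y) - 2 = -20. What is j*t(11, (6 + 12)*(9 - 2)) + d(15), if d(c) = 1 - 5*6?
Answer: -1593/55 ≈ -28.964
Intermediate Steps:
t(T, y) = -18 (t(T, y) = 2 - 20 = -18)
j = -1/495 (j = 1/(-495) = -1/495 ≈ -0.0020202)
d(c) = -29 (d(c) = 1 - 30 = -29)
j*t(11, (6 + 12)*(9 - 2)) + d(15) = -1/495*(-18) - 29 = 2/55 - 29 = -1593/55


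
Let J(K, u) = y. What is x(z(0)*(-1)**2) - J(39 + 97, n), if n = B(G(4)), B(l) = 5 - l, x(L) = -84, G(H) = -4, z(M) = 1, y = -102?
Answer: 18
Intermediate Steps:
n = 9 (n = 5 - 1*(-4) = 5 + 4 = 9)
J(K, u) = -102
x(z(0)*(-1)**2) - J(39 + 97, n) = -84 - 1*(-102) = -84 + 102 = 18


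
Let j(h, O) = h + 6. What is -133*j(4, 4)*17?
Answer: -22610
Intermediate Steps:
j(h, O) = 6 + h
-133*j(4, 4)*17 = -133*(6 + 4)*17 = -133*10*17 = -1330*17 = -22610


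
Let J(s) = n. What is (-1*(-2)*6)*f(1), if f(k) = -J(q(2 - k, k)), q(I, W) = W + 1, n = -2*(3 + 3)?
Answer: 144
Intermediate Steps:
n = -12 (n = -2*6 = -12)
q(I, W) = 1 + W
J(s) = -12
f(k) = 12 (f(k) = -1*(-12) = 12)
(-1*(-2)*6)*f(1) = (-1*(-2)*6)*12 = (2*6)*12 = 12*12 = 144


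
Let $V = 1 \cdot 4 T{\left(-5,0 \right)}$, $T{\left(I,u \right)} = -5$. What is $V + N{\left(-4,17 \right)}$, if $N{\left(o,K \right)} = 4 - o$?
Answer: $-12$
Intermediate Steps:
$V = -20$ ($V = 1 \cdot 4 \left(-5\right) = 4 \left(-5\right) = -20$)
$V + N{\left(-4,17 \right)} = -20 + \left(4 - -4\right) = -20 + \left(4 + 4\right) = -20 + 8 = -12$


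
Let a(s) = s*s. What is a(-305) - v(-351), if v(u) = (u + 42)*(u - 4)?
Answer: -16670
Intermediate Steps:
a(s) = s²
v(u) = (-4 + u)*(42 + u) (v(u) = (42 + u)*(-4 + u) = (-4 + u)*(42 + u))
a(-305) - v(-351) = (-305)² - (-168 + (-351)² + 38*(-351)) = 93025 - (-168 + 123201 - 13338) = 93025 - 1*109695 = 93025 - 109695 = -16670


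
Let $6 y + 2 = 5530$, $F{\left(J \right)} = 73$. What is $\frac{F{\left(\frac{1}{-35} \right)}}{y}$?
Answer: $\frac{219}{2764} \approx 0.079233$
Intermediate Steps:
$y = \frac{2764}{3}$ ($y = - \frac{1}{3} + \frac{1}{6} \cdot 5530 = - \frac{1}{3} + \frac{2765}{3} = \frac{2764}{3} \approx 921.33$)
$\frac{F{\left(\frac{1}{-35} \right)}}{y} = \frac{73}{\frac{2764}{3}} = 73 \cdot \frac{3}{2764} = \frac{219}{2764}$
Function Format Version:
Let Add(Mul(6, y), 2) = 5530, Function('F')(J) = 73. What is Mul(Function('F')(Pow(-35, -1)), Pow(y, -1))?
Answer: Rational(219, 2764) ≈ 0.079233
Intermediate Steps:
y = Rational(2764, 3) (y = Add(Rational(-1, 3), Mul(Rational(1, 6), 5530)) = Add(Rational(-1, 3), Rational(2765, 3)) = Rational(2764, 3) ≈ 921.33)
Mul(Function('F')(Pow(-35, -1)), Pow(y, -1)) = Mul(73, Pow(Rational(2764, 3), -1)) = Mul(73, Rational(3, 2764)) = Rational(219, 2764)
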